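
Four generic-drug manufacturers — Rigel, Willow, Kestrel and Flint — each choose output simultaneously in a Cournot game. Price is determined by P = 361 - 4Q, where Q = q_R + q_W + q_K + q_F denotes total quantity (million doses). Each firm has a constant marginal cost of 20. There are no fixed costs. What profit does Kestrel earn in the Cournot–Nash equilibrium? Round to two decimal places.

1162.81

Each firm earns π_i = (361 - 4Q)q_i - 20q_i.
Setting ∂π_i/∂q_i = 0 with rivals' quantities fixed: 341 - 8q_i - 4·Σ_{j≠i} q_j = 0.
By symmetry each firm produces the same amount; substituting Σ_{j≠i} q_j = 3q_i yields q_i = 341/20.
Price P = 361 - 4·(341/5) = 441/5.
Kestrel's profit: (441/5 - 20)·(341/20) = 1162.8100.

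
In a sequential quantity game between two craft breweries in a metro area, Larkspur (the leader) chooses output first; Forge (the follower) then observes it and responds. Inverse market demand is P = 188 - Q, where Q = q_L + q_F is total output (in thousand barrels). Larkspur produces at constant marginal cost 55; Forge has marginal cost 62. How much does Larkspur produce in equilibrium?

70

Solve by backward induction. Given q_L, the follower Forge maximises π_F = (188 - q_L - q_F)q_F - 62q_F.
Setting the follower's marginal profit to zero, 126 - q_L - 2q_F = 0, i.e. q_F = (126 - q_L)/2.
Larkspur substitutes q_F(q_L) into its own profit: π_L = q_L(188 - q_L - (126 - q_L)/2) - 55q_L = (125 - (1/2)q_L)q_L - 55q_L.
Leader FOC: 70 - q_L = 0, so q_L = 70.
Then q_F = (126 - 70)/2 = 28.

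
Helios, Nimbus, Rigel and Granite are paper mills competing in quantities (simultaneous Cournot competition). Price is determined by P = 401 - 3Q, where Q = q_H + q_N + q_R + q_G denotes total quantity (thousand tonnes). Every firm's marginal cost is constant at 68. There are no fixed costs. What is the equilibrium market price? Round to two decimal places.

Each firm earns π_i = (401 - 3Q)q_i - 68q_i.
Setting ∂π_i/∂q_i = 0 with rivals' quantities fixed: 333 - 6q_i - 3·Σ_{j≠i} q_j = 0.
By symmetry each firm produces the same amount; substituting Σ_{j≠i} q_j = 3q_i yields q_i = 333/15 = 111/5.
Total output Q = 444/5, so price P = 401 - 3·(444/5) = 673/5.

134.60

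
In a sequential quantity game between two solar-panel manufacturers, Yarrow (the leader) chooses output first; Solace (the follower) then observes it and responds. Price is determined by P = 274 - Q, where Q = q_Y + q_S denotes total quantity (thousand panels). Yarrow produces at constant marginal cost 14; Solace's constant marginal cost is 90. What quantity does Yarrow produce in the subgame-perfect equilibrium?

168

Solve by backward induction. Given q_Y, the follower Solace maximises π_S = (274 - q_Y - q_S)q_S - 90q_S.
∂π_S/∂q_S = 184 - q_Y - 2q_S = 0 gives the reaction function q_S = (184 - q_Y)/2.
The leader anticipates this reaction. Substituting into P = 274 - Q gives P = 182 - (1/2)q_Y, so π_Y = (182 - (1/2)q_Y)q_Y - 14q_Y.
Maximising: ∂π_Y/∂q_Y = 168 - q_Y = 0, giving q_Y = 168.
Then q_S = (184 - 168)/2 = 8.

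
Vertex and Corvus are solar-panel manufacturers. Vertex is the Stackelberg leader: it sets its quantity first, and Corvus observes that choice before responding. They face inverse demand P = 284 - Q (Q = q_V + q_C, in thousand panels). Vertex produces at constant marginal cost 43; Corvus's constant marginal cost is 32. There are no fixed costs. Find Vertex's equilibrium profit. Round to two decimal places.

6612.50

Solve by backward induction. Given q_V, the follower Corvus maximises π_C = (284 - q_V - q_C)q_C - 32q_C.
∂π_C/∂q_C = 252 - q_V - 2q_C = 0 gives the reaction function q_C = (252 - q_V)/2.
The leader anticipates this reaction. Substituting into P = 284 - Q gives P = 158 - (1/2)q_V, so π_V = (158 - (1/2)q_V)q_V - 43q_V.
Maximising: ∂π_V/∂q_V = 115 - q_V = 0, giving q_V = 115.
Then q_C = (252 - 115)/2 = 137/2.
Price P = 284 - 367/2 = 201/2.
Vertex's profit: (201/2 - 43)·115 = 6612.5000.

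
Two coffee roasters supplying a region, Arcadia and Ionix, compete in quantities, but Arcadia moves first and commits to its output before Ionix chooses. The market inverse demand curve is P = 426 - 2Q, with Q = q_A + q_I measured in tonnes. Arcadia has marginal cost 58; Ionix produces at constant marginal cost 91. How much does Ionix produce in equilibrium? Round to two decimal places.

33.63

The follower Ionix best-responds to any q_A: π_I = (426 - 2Q)q_I - 91q_I.
Follower FOC: 335 - 2q_A - 4q_I = 0, so q_I(q_A) = (335 - 2q_A)/4.
The leader anticipates this reaction. Substituting into P = 426 - 2Q gives P = 517/2 - q_A, so π_A = (517/2 - q_A)q_A - 58q_A.
Maximising: ∂π_A/∂q_A = 401/2 - 2q_A = 0, giving q_A = 401/4.
Then q_I = (335 - 2·(401/4))/4 = 269/8.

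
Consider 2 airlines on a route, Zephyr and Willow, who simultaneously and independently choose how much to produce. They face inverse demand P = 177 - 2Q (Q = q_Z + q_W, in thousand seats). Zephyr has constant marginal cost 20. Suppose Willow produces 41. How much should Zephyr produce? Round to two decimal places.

With the rival's output fixed at 41, Zephyr's profit is π_Z = (177 - 2·41 - 2q_Z)q_Z - (20q_Z) = (95 - 2q_Z)q_Z - (20q_Z).
∂π_Z/∂q_Z = 75 - 4q_Z = 0, so q_Z = 75/4.

18.75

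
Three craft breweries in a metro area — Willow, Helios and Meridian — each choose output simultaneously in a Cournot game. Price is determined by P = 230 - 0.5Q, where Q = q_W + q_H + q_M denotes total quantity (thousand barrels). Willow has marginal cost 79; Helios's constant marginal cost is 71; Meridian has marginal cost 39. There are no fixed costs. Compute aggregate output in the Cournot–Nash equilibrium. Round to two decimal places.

Willow's profit: π_W = (230 - 0.5Q)q_W - (79q_W). Setting ∂π_W/∂q_W = 0: 151 - q_W - (1/2)(q_H + q_M) = 0.
Helios's profit: π_H = (230 - 0.5Q)q_H - (71q_H). Setting ∂π_H/∂q_H = 0: 159 - q_H - (1/2)(q_W + q_M) = 0.
Meridian's first-order condition: 191 - q_M - (1/2)(q_W + q_H) = 0.
Adding the 3 first-order conditions: 501 − 2Q = 0, so Q = 501/2.
Back-substituting: q_W = (151 − 501/4)/(1/2) = 103/2, q_H = (159 − 501/4)/(1/2) = 135/2, q_M = (191 − 501/4)/(1/2) = 263/2.
Total output Q = 103/2 + 135/2 + 263/2 = 501/2.

250.50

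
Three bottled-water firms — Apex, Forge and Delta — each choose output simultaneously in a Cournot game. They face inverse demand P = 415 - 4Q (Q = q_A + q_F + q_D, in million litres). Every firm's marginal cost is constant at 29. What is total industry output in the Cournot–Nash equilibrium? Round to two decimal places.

A representative firm's profit is π_i = q_i(415 - 4Q) - 29q_i.
Setting ∂π_i/∂q_i = 0 with rivals' quantities fixed: 386 - 8q_i - 4·Σ_{j≠i} q_j = 0.
With identical firms every q_j equals q_i, so Σ_{j≠i} q_j = 2q_i and 386 = 16q_i, giving q_i = 193/8.
Total output Q = 193/8 + 193/8 + 193/8 = 579/8.

72.38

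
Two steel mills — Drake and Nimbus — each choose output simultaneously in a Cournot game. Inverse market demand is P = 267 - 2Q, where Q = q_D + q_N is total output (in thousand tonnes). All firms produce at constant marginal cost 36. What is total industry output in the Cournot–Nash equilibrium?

77

A representative firm's profit is π_i = q_i(267 - 2Q) - 36q_i.
First-order condition (treating rivals' output as given): 231 - 4q_i - 2q_j = 0.
By symmetry each firm produces the same amount; substituting q_j = q_i yields q_i = 231/6 = 77/2.
Total output Q = 77/2 + 77/2 = 77.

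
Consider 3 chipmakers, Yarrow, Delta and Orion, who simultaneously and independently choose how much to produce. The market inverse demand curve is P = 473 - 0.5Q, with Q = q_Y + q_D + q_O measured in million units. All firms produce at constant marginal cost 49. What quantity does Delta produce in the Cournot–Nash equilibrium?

212

Each firm earns π_i = (473 - 0.5Q)q_i - 49q_i.
Setting ∂π_i/∂q_i = 0 with rivals' quantities fixed: 424 - q_i - (1/2)·Σ_{j≠i} q_j = 0.
With identical firms every q_j equals q_i, so Σ_{j≠i} q_j = 2q_i and 424 = 2q_i, giving q_i = 212.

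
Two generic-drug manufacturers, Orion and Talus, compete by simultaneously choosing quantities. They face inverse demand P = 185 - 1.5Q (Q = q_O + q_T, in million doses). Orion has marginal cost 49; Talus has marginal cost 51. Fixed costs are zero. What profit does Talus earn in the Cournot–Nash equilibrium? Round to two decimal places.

Orion's profit: π_O = (185 - 1.5Q)q_O - (49q_O). Setting ∂π_O/∂q_O = 0: 136 - 3q_O - (3/2)(q_T) = 0.
Talus's first-order condition: 134 - 3q_T - (3/2)(q_O) = 0.
So q_O = (136 - (3/2)q_T)/3 and q_T = (134 - (3/2)q_O)/3.
Solving the pair: q_O = 92/3, q_T = 88/3.
Price P = 185 - (3/2)·60 = 95.
Talus's profit: (95 - 51)·(88/3) = 1290.6667.

1290.67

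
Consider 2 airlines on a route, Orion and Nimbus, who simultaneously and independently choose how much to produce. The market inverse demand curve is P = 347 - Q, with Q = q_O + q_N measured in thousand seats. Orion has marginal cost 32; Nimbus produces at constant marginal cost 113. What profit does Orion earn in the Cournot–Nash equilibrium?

17424

Orion's profit: π_O = (347 - Q)q_O - (32q_O). Setting ∂π_O/∂q_O = 0: 315 - 2q_O - (q_N) = 0.
Nimbus's profit: π_N = (347 - Q)q_N - (113q_N). Setting ∂π_N/∂q_N = 0: 234 - 2q_N - (q_O) = 0.
So q_O = (315 - q_N)/2 and q_N = (234 - q_O)/2.
Substituting one into the other gives q_O = 132 and q_N = 51.
Price P = 347 - 183 = 164.
Orion's profit: (164 - 32)·132 = 17424.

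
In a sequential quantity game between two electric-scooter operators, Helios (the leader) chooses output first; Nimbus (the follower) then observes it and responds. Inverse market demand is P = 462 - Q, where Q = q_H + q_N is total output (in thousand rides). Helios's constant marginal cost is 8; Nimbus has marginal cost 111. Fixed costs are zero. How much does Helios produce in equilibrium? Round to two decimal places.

278.50

The follower Nimbus best-responds to any q_H: π_N = (462 - Q)q_N - 111q_N.
∂π_N/∂q_N = 351 - q_H - 2q_N = 0 gives the reaction function q_N = (351 - q_H)/2.
Helios substitutes q_N(q_H) into its own profit: π_H = q_H(462 - q_H - (351 - q_H)/2) - 8q_H = (573/2 - (1/2)q_H)q_H - 8q_H.
The leader's first-order condition 557/2 - q_H = 0 yields q_H = 557/2.
Then q_N = (351 - 557/2)/2 = 145/4.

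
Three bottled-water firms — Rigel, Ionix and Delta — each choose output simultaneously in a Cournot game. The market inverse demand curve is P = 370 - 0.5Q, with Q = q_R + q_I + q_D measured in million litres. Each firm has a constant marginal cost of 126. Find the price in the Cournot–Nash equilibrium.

A representative firm's profit is π_i = q_i(370 - 0.5Q) - 126q_i.
Setting ∂π_i/∂q_i = 0 with rivals' quantities fixed: 244 - q_i - (1/2)·Σ_{j≠i} q_j = 0.
With identical firms every q_j equals q_i, so Σ_{j≠i} q_j = 2q_i and 244 = 2q_i, giving q_i = 122.
Total output Q = 366, so price P = 370 - (1/2)·366 = 187.

187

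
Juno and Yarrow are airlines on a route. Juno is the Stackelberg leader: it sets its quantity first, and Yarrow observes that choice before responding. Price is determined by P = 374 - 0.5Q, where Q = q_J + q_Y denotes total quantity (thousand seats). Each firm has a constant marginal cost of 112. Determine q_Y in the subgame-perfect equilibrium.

131

Solve by backward induction. Given q_J, the follower Yarrow maximises π_Y = (374 - (1/2)q_J - (1/2)q_Y)q_Y - 112q_Y.
∂π_Y/∂q_Y = 262 - (1/2)q_J - q_Y = 0 gives the reaction function q_Y = (262 - (1/2)q_J).
Juno substitutes q_Y(q_J) into its own profit: π_J = q_J(374 - (1/2)q_J - (262 - (1/2)q_J)/2) - 112q_J = (243 - (1/4)q_J)q_J - 112q_J.
Maximising: ∂π_J/∂q_J = 131 - (1/2)q_J = 0, giving q_J = 262.
Then q_Y = (262 - (1/2)·262) = 131.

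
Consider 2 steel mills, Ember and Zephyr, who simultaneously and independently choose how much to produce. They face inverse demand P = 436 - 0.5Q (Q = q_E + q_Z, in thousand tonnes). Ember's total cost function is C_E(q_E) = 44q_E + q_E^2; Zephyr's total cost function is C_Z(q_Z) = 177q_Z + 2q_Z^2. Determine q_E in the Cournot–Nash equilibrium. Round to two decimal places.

Ember's profit: π_E = (436 - 0.5Q)q_E - (44q_E + q_E²). Setting ∂π_E/∂q_E = 0: 392 - 3q_E - (1/2)(q_Z) = 0.
Zephyr's first-order condition: 259 - 5q_Z - (1/2)(q_E) = 0.
Best responses: q_E = (392 - (1/2)q_Z)/3, q_Z = (259 - (1/2)q_E)/5.
Substituting one into the other gives q_E = 124.1017 and q_Z = 39.3898.

124.10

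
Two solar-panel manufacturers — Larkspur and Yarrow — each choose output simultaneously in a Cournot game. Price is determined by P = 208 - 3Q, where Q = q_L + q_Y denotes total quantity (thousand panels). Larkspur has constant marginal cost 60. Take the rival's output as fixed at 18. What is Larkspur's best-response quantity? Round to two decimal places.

15.67

With the rival's output fixed at 18, Larkspur's profit is π_L = (208 - 3·18 - 3q_L)q_L - (60q_L) = (154 - 3q_L)q_L - (60q_L).
∂π_L/∂q_L = 94 - 6q_L = 0, so q_L = 47/3.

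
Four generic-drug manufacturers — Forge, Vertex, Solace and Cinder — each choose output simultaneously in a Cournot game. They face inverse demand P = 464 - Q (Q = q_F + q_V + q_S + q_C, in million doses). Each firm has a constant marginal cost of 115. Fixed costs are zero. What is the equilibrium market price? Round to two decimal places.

A representative firm's profit is π_i = q_i(464 - Q) - 115q_i.
First-order condition (treating rivals' output as given): 349 - 2q_i - Σ_{j≠i} q_j = 0.
With identical firms every q_j equals q_i, so Σ_{j≠i} q_j = 3q_i and 349 = 5q_i, giving q_i = 349/5.
Total output Q = 1396/5, so price P = 464 - 1396/5 = 924/5.

184.80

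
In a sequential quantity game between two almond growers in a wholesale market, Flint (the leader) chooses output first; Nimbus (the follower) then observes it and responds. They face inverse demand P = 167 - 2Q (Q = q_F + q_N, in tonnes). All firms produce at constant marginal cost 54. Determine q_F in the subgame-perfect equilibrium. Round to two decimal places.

The follower Nimbus best-responds to any q_F: π_N = (167 - 2Q)q_N - 54q_N.
Follower FOC: 113 - 2q_F - 4q_N = 0, so q_N(q_F) = (113 - 2q_F)/4.
The leader anticipates this reaction. Substituting into P = 167 - 2Q gives P = 221/2 - q_F, so π_F = (221/2 - q_F)q_F - 54q_F.
Maximising: ∂π_F/∂q_F = 113/2 - 2q_F = 0, giving q_F = 113/4.
Then q_N = (113 - 2·(113/4))/4 = 113/8.

28.25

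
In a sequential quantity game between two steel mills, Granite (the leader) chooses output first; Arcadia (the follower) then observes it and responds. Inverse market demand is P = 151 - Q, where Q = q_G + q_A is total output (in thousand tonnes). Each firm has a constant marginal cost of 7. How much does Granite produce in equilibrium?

72

Solve by backward induction. Given q_G, the follower Arcadia maximises π_A = (151 - q_G - q_A)q_A - 7q_A.
Setting the follower's marginal profit to zero, 144 - q_G - 2q_A = 0, i.e. q_A = (144 - q_G)/2.
Granite substitutes q_A(q_G) into its own profit: π_G = q_G(151 - q_G - (144 - q_G)/2) - 7q_G = (79 - (1/2)q_G)q_G - 7q_G.
Leader FOC: 72 - q_G = 0, so q_G = 72.
Then q_A = (144 - 72)/2 = 36.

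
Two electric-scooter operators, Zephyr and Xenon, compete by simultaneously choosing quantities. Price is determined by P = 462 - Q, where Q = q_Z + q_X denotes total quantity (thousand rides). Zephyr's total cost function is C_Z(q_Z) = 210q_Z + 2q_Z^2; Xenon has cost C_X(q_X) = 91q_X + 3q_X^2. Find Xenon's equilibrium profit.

7056

Zephyr's profit: π_Z = (462 - Q)q_Z - (210q_Z + 2q_Z²). Setting ∂π_Z/∂q_Z = 0: 252 - 6q_Z - (q_X) = 0.
Xenon's first-order condition: 371 - 8q_X - (q_Z) = 0.
Rearranging gives the reaction functions q_Z = (252 - q_X)/6 and q_X = (371 - q_Z)/8.
Solving the pair: q_Z = 35, q_X = 42.
Price P = 462 - 77 = 385.
Xenon's profit: 385·42 - 91·42 - 3·42² = 7056.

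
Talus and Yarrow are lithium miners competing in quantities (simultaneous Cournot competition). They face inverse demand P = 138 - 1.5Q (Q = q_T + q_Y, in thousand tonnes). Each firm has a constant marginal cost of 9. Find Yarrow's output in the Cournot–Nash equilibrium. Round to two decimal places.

Each firm earns π_i = (138 - 1.5Q)q_i - 9q_i.
Setting ∂π_i/∂q_i = 0 with rivals' quantities fixed: 129 - 3q_i - (3/2)q_j = 0.
With identical firms every q_j equals q_i, so q_j = q_i and 129 = (9/2)q_i, giving q_i = 86/3.

28.67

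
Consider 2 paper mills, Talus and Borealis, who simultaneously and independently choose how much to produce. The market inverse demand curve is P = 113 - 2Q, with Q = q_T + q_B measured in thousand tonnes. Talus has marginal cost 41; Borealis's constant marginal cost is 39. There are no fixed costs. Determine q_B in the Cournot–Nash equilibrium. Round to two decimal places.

12.67

Talus's profit: π_T = (113 - 2Q)q_T - (41q_T). Setting ∂π_T/∂q_T = 0: 72 - 4q_T - 2(q_B) = 0.
Borealis's first-order condition: 74 - 4q_B - 2(q_T) = 0.
So q_T = (72 - 2q_B)/4 and q_B = (74 - 2q_T)/4.
Solving the pair: q_T = 35/3, q_B = 38/3.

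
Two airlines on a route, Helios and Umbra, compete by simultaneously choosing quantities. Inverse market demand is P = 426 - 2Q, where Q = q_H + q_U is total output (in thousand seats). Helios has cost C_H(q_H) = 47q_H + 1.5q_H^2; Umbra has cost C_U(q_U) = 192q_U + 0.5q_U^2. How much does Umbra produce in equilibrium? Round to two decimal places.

28.39

Helios's profit: π_H = (426 - 2Q)q_H - (47q_H + (3/2)q_H²). Setting ∂π_H/∂q_H = 0: 379 - 7q_H - 2(q_U) = 0.
Umbra's first-order condition: 234 - 5q_U - 2(q_H) = 0.
Best responses: q_H = (379 - 2q_U)/7, q_U = (234 - 2q_H)/5.
Substituting one into the other gives q_H = 1427/31 and q_U = 880/31.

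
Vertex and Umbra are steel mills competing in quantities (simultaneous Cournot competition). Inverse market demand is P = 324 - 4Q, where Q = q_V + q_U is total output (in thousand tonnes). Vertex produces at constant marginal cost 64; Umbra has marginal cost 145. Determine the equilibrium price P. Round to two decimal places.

177.67

Vertex's profit: π_V = (324 - 4Q)q_V - (64q_V). Setting ∂π_V/∂q_V = 0: 260 - 8q_V - 4(q_U) = 0.
Umbra's first-order condition: 179 - 8q_U - 4(q_V) = 0.
Best responses: q_V = (260 - 4q_U)/8, q_U = (179 - 4q_V)/8.
Substituting one into the other gives q_V = 341/12 and q_U = 49/6.
Total output Q = 439/12, so price P = 324 - 4·(439/12) = 533/3.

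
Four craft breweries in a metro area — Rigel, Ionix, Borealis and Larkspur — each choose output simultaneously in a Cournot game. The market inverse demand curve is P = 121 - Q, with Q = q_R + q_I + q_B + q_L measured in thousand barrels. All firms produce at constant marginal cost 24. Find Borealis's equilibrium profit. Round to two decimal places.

376.36

Each firm earns π_i = (121 - Q)q_i - 24q_i.
Setting ∂π_i/∂q_i = 0 with rivals' quantities fixed: 97 - 2q_i - Σ_{j≠i} q_j = 0.
With identical firms every q_j equals q_i, so Σ_{j≠i} q_j = 3q_i and 97 = 5q_i, giving q_i = 97/5.
Price P = 121 - 388/5 = 217/5.
Borealis's profit: (217/5 - 24)·(97/5) = 376.3600.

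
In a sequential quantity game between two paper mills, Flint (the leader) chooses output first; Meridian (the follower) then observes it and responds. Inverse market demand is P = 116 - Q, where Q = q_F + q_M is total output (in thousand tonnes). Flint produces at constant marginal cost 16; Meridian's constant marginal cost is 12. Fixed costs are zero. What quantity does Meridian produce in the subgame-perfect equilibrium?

28

Solve by backward induction. Given q_F, the follower Meridian maximises π_M = (116 - q_F - q_M)q_M - 12q_M.
∂π_M/∂q_M = 104 - q_F - 2q_M = 0 gives the reaction function q_M = (104 - q_F)/2.
The leader anticipates this reaction. Substituting into P = 116 - Q gives P = 64 - (1/2)q_F, so π_F = (64 - (1/2)q_F)q_F - 16q_F.
The leader's first-order condition 48 - q_F = 0 yields q_F = 48.
Then q_M = (104 - 48)/2 = 28.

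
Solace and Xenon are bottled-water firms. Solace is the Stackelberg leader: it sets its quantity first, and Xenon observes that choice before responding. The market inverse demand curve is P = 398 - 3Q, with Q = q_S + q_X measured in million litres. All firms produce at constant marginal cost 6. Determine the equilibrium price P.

Solve by backward induction. Given q_S, the follower Xenon maximises π_X = (398 - 3q_S - 3q_X)q_X - 6q_X.
Setting the follower's marginal profit to zero, 392 - 3q_S - 6q_X = 0, i.e. q_X = (392 - 3q_S)/6.
The leader anticipates this reaction. Substituting into P = 398 - 3Q gives P = 202 - (3/2)q_S, so π_S = (202 - (3/2)q_S)q_S - 6q_S.
Maximising: ∂π_S/∂q_S = 196 - 3q_S = 0, giving q_S = 196/3.
Then q_X = (392 - 3·(196/3))/6 = 98/3.
Total output Q = 98, so price P = 398 - 3·98 = 104.

104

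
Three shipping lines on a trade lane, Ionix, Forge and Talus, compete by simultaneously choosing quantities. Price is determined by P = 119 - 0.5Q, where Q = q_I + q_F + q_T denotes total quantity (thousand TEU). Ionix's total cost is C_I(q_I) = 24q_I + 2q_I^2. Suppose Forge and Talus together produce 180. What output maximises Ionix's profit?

With rivals' combined output fixed at 180, Ionix's profit is π_I = (119 - (1/2)·180 - (1/2)q_I)q_I - (24q_I + 2q_I²) = (29 - (1/2)q_I)q_I - (24q_I + 2q_I²).
∂π_I/∂q_I = 5 - 5q_I = 0, so q_I = 1.

1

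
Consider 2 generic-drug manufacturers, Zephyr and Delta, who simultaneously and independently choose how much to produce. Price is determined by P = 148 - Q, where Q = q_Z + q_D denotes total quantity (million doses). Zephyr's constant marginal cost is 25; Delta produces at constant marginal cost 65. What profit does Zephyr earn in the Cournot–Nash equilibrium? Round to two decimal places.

Zephyr's profit: π_Z = (148 - Q)q_Z - (25q_Z). Setting ∂π_Z/∂q_Z = 0: 123 - 2q_Z - (q_D) = 0.
Delta's first-order condition: 83 - 2q_D - (q_Z) = 0.
So q_Z = (123 - q_D)/2 and q_D = (83 - q_Z)/2.
Substituting one into the other gives q_Z = 163/3 and q_D = 43/3.
Price P = 148 - 206/3 = 238/3.
Zephyr's profit: (238/3 - 25)·(163/3) = 2952.1111.

2952.11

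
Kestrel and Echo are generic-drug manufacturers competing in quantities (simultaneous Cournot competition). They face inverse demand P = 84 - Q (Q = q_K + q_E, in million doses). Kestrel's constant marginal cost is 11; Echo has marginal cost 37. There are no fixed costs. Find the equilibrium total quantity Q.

Kestrel's profit: π_K = (84 - Q)q_K - (11q_K). Setting ∂π_K/∂q_K = 0: 73 - 2q_K - (q_E) = 0.
Echo's first-order condition: 47 - 2q_E - (q_K) = 0.
So q_K = (73 - q_E)/2 and q_E = (47 - q_K)/2.
Substituting one into the other gives q_K = 33 and q_E = 7.
Total output Q = 33 + 7 = 40.

40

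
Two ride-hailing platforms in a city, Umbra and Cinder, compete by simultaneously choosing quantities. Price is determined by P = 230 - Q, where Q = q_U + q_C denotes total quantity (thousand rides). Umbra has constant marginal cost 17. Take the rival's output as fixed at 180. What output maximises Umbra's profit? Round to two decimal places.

With the rival's output fixed at 180, Umbra's profit is π_U = (230 - 180 - q_U)q_U - (17q_U) = (50 - q_U)q_U - (17q_U).
∂π_U/∂q_U = 33 - 2q_U = 0, so q_U = 33/2.

16.50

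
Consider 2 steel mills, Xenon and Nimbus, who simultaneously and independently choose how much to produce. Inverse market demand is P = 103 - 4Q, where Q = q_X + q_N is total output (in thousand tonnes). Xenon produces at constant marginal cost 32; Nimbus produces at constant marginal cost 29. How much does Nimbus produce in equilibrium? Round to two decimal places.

6.42

Xenon's profit: π_X = (103 - 4Q)q_X - (32q_X). Setting ∂π_X/∂q_X = 0: 71 - 8q_X - 4(q_N) = 0.
Nimbus's first-order condition: 74 - 8q_N - 4(q_X) = 0.
Rearranging gives the reaction functions q_X = (71 - 4q_N)/8 and q_N = (74 - 4q_X)/8.
Substituting one into the other gives q_X = 17/3 and q_N = 77/12.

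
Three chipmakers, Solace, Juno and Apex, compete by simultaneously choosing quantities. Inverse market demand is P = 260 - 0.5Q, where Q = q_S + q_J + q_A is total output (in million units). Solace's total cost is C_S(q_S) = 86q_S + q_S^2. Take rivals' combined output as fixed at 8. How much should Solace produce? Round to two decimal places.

With rivals' combined output fixed at 8, Solace's profit is π_S = (260 - (1/2)·8 - (1/2)q_S)q_S - (86q_S + q_S²) = (256 - (1/2)q_S)q_S - (86q_S + q_S²).
∂π_S/∂q_S = 170 - 3q_S = 0, so q_S = 170/3.

56.67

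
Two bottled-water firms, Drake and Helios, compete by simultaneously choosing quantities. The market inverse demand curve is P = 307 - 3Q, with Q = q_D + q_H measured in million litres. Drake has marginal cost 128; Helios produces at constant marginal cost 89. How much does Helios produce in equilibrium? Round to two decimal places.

28.56

Drake's profit: π_D = (307 - 3Q)q_D - (128q_D). Setting ∂π_D/∂q_D = 0: 179 - 6q_D - 3(q_H) = 0.
Helios's first-order condition: 218 - 6q_H - 3(q_D) = 0.
So q_D = (179 - 3q_H)/6 and q_H = (218 - 3q_D)/6.
Solving the pair: q_D = 140/9, q_H = 257/9.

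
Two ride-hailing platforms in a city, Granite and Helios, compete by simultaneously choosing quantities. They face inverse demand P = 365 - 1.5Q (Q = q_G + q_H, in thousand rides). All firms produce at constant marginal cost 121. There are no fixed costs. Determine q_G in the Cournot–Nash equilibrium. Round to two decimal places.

54.22

Each firm earns π_i = (365 - 1.5Q)q_i - 121q_i.
Setting ∂π_i/∂q_i = 0 with rivals' quantities fixed: 244 - 3q_i - (3/2)q_j = 0.
By symmetry each firm produces the same amount; substituting q_j = q_i yields q_i = 244/(9/2) = 488/9.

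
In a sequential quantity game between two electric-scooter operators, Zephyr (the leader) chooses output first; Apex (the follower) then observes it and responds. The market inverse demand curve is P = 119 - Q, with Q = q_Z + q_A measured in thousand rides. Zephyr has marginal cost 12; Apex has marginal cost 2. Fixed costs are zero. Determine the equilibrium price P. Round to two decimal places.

36.25

Solve by backward induction. Given q_Z, the follower Apex maximises π_A = (119 - q_Z - q_A)q_A - 2q_A.
Follower FOC: 117 - q_Z - 2q_A = 0, so q_A(q_Z) = (117 - q_Z)/2.
Zephyr substitutes q_A(q_Z) into its own profit: π_Z = q_Z(119 - q_Z - (117 - q_Z)/2) - 12q_Z = (121/2 - (1/2)q_Z)q_Z - 12q_Z.
Leader FOC: 97/2 - q_Z = 0, so q_Z = 97/2.
Then q_A = (117 - 97/2)/2 = 137/4.
Total output Q = 331/4, so price P = 119 - 331/4 = 145/4.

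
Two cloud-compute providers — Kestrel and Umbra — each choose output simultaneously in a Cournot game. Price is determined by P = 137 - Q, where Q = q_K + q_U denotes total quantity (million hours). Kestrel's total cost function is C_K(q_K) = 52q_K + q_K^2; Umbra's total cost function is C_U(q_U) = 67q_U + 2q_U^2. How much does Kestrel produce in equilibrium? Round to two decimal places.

Kestrel's profit: π_K = (137 - Q)q_K - (52q_K + q_K²). Setting ∂π_K/∂q_K = 0: 85 - 4q_K - (q_U) = 0.
Umbra's first-order condition: 70 - 6q_U - (q_K) = 0.
Rearranging gives the reaction functions q_K = (85 - q_U)/4 and q_U = (70 - q_K)/6.
Substituting one into the other gives q_K = 440/23 and q_U = 195/23.

19.13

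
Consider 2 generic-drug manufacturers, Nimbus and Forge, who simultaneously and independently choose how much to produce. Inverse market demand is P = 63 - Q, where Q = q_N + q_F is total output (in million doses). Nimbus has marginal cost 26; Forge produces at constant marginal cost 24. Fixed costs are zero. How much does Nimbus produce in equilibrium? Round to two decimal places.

11.67

Nimbus's profit: π_N = (63 - Q)q_N - (26q_N). Setting ∂π_N/∂q_N = 0: 37 - 2q_N - (q_F) = 0.
Forge's profit: π_F = (63 - Q)q_F - (24q_F). Setting ∂π_F/∂q_F = 0: 39 - 2q_F - (q_N) = 0.
Rearranging gives the reaction functions q_N = (37 - q_F)/2 and q_F = (39 - q_N)/2.
Substituting one into the other gives q_N = 35/3 and q_F = 41/3.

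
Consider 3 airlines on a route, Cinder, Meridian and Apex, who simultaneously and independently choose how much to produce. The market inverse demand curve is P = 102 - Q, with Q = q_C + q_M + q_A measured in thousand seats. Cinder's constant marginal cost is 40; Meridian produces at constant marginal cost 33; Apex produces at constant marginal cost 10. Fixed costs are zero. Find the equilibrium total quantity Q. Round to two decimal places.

Cinder's profit: π_C = (102 - Q)q_C - (40q_C). Setting ∂π_C/∂q_C = 0: 62 - 2q_C - (q_M + q_A) = 0.
Meridian's profit: π_M = (102 - Q)q_M - (33q_M). Setting ∂π_M/∂q_M = 0: 69 - 2q_M - (q_C + q_A) = 0.
Apex's profit: π_A = (102 - Q)q_A - (10q_A). Setting ∂π_A/∂q_A = 0: 92 - 2q_A - (q_C + q_M) = 0.
Summing all 3 equations gives 223 − 4Q = 0, hence Q = 223/4.
Back-substituting: q_C = (62 − 223/4) = 25/4, q_M = (69 − 223/4) = 53/4, q_A = (92 − 223/4) = 145/4.
Total output Q = 25/4 + 53/4 + 145/4 = 223/4.

55.75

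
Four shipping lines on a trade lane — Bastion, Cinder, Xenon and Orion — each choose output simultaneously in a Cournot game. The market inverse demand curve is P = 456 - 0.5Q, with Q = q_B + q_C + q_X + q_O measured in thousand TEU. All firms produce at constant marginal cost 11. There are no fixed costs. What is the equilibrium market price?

100

A representative firm's profit is π_i = q_i(456 - 0.5Q) - 11q_i.
Setting ∂π_i/∂q_i = 0 with rivals' quantities fixed: 445 - q_i - (1/2)·Σ_{j≠i} q_j = 0.
By symmetry each firm produces the same amount; substituting Σ_{j≠i} q_j = 3q_i yields q_i = 445/(5/2) = 178.
Total output Q = 712, so price P = 456 - (1/2)·712 = 100.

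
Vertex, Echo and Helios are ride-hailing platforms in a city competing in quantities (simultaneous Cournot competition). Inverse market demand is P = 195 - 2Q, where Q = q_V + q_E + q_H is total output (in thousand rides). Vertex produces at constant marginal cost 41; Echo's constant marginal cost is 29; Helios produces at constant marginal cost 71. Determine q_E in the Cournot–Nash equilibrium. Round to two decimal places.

27.50

Vertex's profit: π_V = (195 - 2Q)q_V - (41q_V). Setting ∂π_V/∂q_V = 0: 154 - 4q_V - 2(q_E + q_H) = 0.
Echo's first-order condition: 166 - 4q_E - 2(q_V + q_H) = 0.
Helios's profit: π_H = (195 - 2Q)q_H - (71q_H). Setting ∂π_H/∂q_H = 0: 124 - 4q_H - 2(q_V + q_E) = 0.
Summing all 3 equations gives 444 − 8Q = 0, hence Q = 111/2.
Back-substituting: q_V = (154 − 111)/2 = 43/2, q_E = (166 − 111)/2 = 55/2, q_H = (124 − 111)/2 = 13/2.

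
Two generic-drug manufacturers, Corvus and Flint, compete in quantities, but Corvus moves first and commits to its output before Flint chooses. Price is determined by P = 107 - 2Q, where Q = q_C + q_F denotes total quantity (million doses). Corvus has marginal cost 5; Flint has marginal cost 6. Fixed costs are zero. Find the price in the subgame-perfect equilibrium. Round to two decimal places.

The follower Flint best-responds to any q_C: π_F = (107 - 2Q)q_F - 6q_F.
Setting the follower's marginal profit to zero, 101 - 2q_C - 4q_F = 0, i.e. q_F = (101 - 2q_C)/4.
The leader anticipates this reaction. Substituting into P = 107 - 2Q gives P = 113/2 - q_C, so π_C = (113/2 - q_C)q_C - 5q_C.
Maximising: ∂π_C/∂q_C = 103/2 - 2q_C = 0, giving q_C = 103/4.
Then q_F = (101 - 2·(103/4))/4 = 99/8.
Total output Q = 305/8, so price P = 107 - 2·(305/8) = 123/4.

30.75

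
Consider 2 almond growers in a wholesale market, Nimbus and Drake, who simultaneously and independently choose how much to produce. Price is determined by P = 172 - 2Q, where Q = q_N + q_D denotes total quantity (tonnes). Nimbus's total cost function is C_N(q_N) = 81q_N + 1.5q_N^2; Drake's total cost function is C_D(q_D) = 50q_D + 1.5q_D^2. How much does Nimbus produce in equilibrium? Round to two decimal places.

8.73

Nimbus's profit: π_N = (172 - 2Q)q_N - (81q_N + (3/2)q_N²). Setting ∂π_N/∂q_N = 0: 91 - 7q_N - 2(q_D) = 0.
Drake's first-order condition: 122 - 7q_D - 2(q_N) = 0.
Best responses: q_N = (91 - 2q_D)/7, q_D = (122 - 2q_N)/7.
Substituting one into the other gives q_N = 131/15 and q_D = 224/15.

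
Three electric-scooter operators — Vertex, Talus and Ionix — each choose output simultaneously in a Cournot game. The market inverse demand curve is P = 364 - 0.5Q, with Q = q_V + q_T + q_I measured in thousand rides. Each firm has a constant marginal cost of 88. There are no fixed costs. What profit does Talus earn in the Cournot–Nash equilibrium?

9522

A representative firm's profit is π_i = q_i(364 - 0.5Q) - 88q_i.
Setting ∂π_i/∂q_i = 0 with rivals' quantities fixed: 276 - q_i - (1/2)·Σ_{j≠i} q_j = 0.
With identical firms every q_j equals q_i, so Σ_{j≠i} q_j = 2q_i and 276 = 2q_i, giving q_i = 138.
Price P = 364 - (1/2)·414 = 157.
Talus's profit: (157 - 88)·138 = 9522.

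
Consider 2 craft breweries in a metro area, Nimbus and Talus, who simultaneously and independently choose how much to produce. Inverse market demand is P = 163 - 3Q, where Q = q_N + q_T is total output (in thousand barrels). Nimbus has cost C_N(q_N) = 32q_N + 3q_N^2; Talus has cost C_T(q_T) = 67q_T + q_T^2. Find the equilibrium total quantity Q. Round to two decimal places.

Nimbus's profit: π_N = (163 - 3Q)q_N - (32q_N + 3q_N²). Setting ∂π_N/∂q_N = 0: 131 - 12q_N - 3(q_T) = 0.
Talus's first-order condition: 96 - 8q_T - 3(q_N) = 0.
Best responses: q_N = (131 - 3q_T)/12, q_T = (96 - 3q_N)/8.
Solving the pair: q_N = 760/87, q_T = 253/29.
Total output Q = 760/87 + 253/29 = 1519/87.

17.46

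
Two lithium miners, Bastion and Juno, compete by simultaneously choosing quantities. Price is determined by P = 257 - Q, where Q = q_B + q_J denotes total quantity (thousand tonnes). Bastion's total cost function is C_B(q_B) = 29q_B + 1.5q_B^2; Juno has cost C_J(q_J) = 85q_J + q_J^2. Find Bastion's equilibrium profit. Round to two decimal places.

Bastion's profit: π_B = (257 - Q)q_B - (29q_B + (3/2)q_B²). Setting ∂π_B/∂q_B = 0: 228 - 5q_B - (q_J) = 0.
Juno's first-order condition: 172 - 4q_J - (q_B) = 0.
So q_B = (228 - q_J)/5 and q_J = (172 - q_B)/4.
Substituting one into the other gives q_B = 740/19 and q_J = 632/19.
Price P = 257 - 1372/19 = 184.7895.
Bastion's profit: 184.7895·(740/19) - 29·(740/19) - (3/2)(740/19)² = 3792.2438.

3792.24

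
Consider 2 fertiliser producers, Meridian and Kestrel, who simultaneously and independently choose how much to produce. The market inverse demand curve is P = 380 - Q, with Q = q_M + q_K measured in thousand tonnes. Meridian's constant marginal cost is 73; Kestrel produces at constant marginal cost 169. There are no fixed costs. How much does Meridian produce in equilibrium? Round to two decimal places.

Meridian's profit: π_M = (380 - Q)q_M - (73q_M). Setting ∂π_M/∂q_M = 0: 307 - 2q_M - (q_K) = 0.
Kestrel's profit: π_K = (380 - Q)q_K - (169q_K). Setting ∂π_K/∂q_K = 0: 211 - 2q_K - (q_M) = 0.
So q_M = (307 - q_K)/2 and q_K = (211 - q_M)/2.
Solving the pair: q_M = 403/3, q_K = 115/3.

134.33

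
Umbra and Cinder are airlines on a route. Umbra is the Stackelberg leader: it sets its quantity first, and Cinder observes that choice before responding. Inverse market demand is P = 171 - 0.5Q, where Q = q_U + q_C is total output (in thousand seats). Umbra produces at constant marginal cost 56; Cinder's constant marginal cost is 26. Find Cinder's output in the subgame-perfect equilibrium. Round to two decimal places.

Solve by backward induction. Given q_U, the follower Cinder maximises π_C = (171 - (1/2)q_U - (1/2)q_C)q_C - 26q_C.
Follower FOC: 145 - (1/2)q_U - q_C = 0, so q_C(q_U) = (145 - (1/2)q_U).
The leader anticipates this reaction. Substituting into P = 171 - 0.5Q gives P = 197/2 - (1/4)q_U, so π_U = (197/2 - (1/4)q_U)q_U - 56q_U.
The leader's first-order condition 85/2 - (1/2)q_U = 0 yields q_U = 85.
Then q_C = (145 - (1/2)·85) = 205/2.

102.50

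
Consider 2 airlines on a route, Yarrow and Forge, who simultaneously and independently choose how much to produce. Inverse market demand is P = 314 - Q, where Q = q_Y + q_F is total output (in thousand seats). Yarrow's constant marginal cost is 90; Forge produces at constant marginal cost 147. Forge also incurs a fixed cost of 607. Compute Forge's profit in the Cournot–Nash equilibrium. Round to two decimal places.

Yarrow's profit: π_Y = (314 - Q)q_Y - (90q_Y). Setting ∂π_Y/∂q_Y = 0: 224 - 2q_Y - (q_F) = 0.
Forge's profit: π_F = (314 - Q)q_F - (147q_F). Setting ∂π_F/∂q_F = 0: 167 - 2q_F - (q_Y) = 0.
Rearranging gives the reaction functions q_Y = (224 - q_F)/2 and q_F = (167 - q_Y)/2.
Solving the pair: q_Y = 281/3, q_F = 110/3.
Price P = 314 - 391/3 = 551/3.
Forge's profit: (551/3 - 147)·(110/3) - 607 = 737.4444.

737.44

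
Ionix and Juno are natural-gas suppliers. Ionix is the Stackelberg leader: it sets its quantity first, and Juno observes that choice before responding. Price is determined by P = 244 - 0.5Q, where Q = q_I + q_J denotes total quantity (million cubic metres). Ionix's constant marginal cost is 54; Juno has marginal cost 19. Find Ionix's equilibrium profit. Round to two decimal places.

6006.25

Solve by backward induction. Given q_I, the follower Juno maximises π_J = (244 - (1/2)q_I - (1/2)q_J)q_J - 19q_J.
Follower FOC: 225 - (1/2)q_I - q_J = 0, so q_J(q_I) = (225 - (1/2)q_I).
Ionix substitutes q_J(q_I) into its own profit: π_I = q_I(244 - (1/2)q_I - (225 - (1/2)q_I)/2) - 54q_I = (263/2 - (1/4)q_I)q_I - 54q_I.
Maximising: ∂π_I/∂q_I = 155/2 - (1/2)q_I = 0, giving q_I = 155.
Then q_J = (225 - (1/2)·155) = 295/2.
Price P = 244 - (1/2)·(605/2) = 371/4.
Ionix's profit: (371/4 - 54)·155 = 6006.2500.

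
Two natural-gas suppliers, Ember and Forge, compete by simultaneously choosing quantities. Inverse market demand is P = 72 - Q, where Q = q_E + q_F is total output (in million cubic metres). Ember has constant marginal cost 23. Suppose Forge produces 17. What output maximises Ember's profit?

With the rival's output fixed at 17, Ember's profit is π_E = (72 - 17 - q_E)q_E - (23q_E) = (55 - q_E)q_E - (23q_E).
∂π_E/∂q_E = 32 - 2q_E = 0, so q_E = 16.

16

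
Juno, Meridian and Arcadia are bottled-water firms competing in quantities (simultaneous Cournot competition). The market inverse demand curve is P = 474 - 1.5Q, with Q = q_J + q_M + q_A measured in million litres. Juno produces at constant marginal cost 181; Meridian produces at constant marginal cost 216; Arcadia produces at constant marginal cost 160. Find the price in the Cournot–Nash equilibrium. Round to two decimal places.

257.75

Juno's profit: π_J = (474 - 1.5Q)q_J - (181q_J). Setting ∂π_J/∂q_J = 0: 293 - 3q_J - (3/2)(q_M + q_A) = 0.
Meridian's profit: π_M = (474 - 1.5Q)q_M - (216q_M). Setting ∂π_M/∂q_M = 0: 258 - 3q_M - (3/2)(q_J + q_A) = 0.
Arcadia's profit: π_A = (474 - 1.5Q)q_A - (160q_A). Setting ∂π_A/∂q_A = 0: 314 - 3q_A - (3/2)(q_J + q_M) = 0.
Summing all 3 equations gives 865 − 6Q = 0, hence Q = 865/6.
Back-substituting: q_J = (293 − 865/4)/(3/2) = 307/6, q_M = (258 − 865/4)/(3/2) = 167/6, q_A = (314 − 865/4)/(3/2) = 391/6.
Total output Q = 865/6, so price P = 474 - (3/2)·(865/6) = 1031/4.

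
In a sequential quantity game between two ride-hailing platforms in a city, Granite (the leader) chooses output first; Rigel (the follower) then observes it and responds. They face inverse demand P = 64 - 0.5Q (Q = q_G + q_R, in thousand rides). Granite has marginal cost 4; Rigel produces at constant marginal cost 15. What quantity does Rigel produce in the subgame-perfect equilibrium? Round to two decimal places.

13.50

The follower Rigel best-responds to any q_G: π_R = (64 - 0.5Q)q_R - 15q_R.
Setting the follower's marginal profit to zero, 49 - (1/2)q_G - q_R = 0, i.e. q_R = (49 - (1/2)q_G).
The leader anticipates this reaction. Substituting into P = 64 - 0.5Q gives P = 79/2 - (1/4)q_G, so π_G = (79/2 - (1/4)q_G)q_G - 4q_G.
Maximising: ∂π_G/∂q_G = 71/2 - (1/2)q_G = 0, giving q_G = 71.
Then q_R = (49 - (1/2)·71) = 27/2.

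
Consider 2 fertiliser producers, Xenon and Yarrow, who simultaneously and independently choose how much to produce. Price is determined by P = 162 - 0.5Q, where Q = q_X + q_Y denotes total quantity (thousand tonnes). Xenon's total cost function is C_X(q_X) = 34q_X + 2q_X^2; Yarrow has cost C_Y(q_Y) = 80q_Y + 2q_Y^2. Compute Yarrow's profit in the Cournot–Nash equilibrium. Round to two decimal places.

488.59

Xenon's profit: π_X = (162 - 0.5Q)q_X - (34q_X + 2q_X²). Setting ∂π_X/∂q_X = 0: 128 - 5q_X - (1/2)(q_Y) = 0.
Yarrow's first-order condition: 82 - 5q_Y - (1/2)(q_X) = 0.
So q_X = (128 - (1/2)q_Y)/5 and q_Y = (82 - (1/2)q_X)/5.
Substituting one into the other gives q_X = 24.2020 and q_Y = 1384/99.
Price P = 162 - (1/2)·(420/11) = 1572/11.
Yarrow's profit: (1572/11)·(1384/99) - 80·(1384/99) - 2(1384/99)² = 488.5869.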